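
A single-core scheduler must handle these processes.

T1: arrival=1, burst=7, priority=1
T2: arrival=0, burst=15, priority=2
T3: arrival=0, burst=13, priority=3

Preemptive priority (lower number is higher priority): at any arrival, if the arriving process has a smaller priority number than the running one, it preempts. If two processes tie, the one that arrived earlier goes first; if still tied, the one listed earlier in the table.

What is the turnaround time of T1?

Gantt: | T2 0-1 | T1 1-8 | T2 8-22 | T3 22-35 |
Completion: T1=8  T2=22  T3=35
Turnaround(T1) = completion − arrival = 8 − 1 = 7

7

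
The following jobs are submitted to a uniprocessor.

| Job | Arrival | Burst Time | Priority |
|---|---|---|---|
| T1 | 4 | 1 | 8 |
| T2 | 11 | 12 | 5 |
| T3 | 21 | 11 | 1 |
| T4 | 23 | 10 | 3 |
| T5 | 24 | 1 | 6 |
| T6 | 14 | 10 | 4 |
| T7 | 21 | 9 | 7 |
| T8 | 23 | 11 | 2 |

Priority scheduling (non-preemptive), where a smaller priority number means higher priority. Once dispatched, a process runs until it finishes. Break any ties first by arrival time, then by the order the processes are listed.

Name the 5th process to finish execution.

T4

Gantt: | idle 0-4 | T1 4-5 | idle 5-11 | T2 11-23 | T3 23-34 | T8 34-45 | T4 45-55 | T6 55-65 | T5 65-66 | T7 66-75 |
Completion: T1=5  T2=23  T3=34  T4=55  T5=66  T6=65  T7=75  T8=45
Turnaround (C−A): T1=1  T2=12  T3=13  T4=32  T5=42  T6=51  T7=54  T8=22
Finish order: T1 → T2 → T3 → T8 → T4 → T6 → T5 → T7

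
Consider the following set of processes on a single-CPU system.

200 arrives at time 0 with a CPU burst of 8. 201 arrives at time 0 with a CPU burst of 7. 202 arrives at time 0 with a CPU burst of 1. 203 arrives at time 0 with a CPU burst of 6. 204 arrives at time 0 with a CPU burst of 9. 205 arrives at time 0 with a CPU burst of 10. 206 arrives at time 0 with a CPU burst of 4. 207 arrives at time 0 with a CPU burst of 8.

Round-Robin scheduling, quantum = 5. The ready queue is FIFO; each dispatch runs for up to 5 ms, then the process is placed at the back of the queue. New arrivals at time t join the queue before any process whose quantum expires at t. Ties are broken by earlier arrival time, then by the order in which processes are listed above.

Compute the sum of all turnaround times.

Timeline: | 200 0-5 | 201 5-10 | 202 10-11 | 203 11-16 | 204 16-21 | 205 21-26 | 206 26-30 | 207 30-35 | 200 35-38 | 201 38-40 | 203 40-41 | 204 41-45 | 205 45-50 | 207 50-53 |
Completion: 200=38  201=40  202=11  203=41  204=45  205=50  206=30  207=53
Turnaround (C−A): 200=38  201=40  202=11  203=41  204=45  205=50  206=30  207=53
Turnaround = completion − arrival: 200=38, 201=40, 202=11, 203=41, 204=45, 205=50, 206=30, 207=53
Total turnaround = 38 + 40 + 11 + 41 + 45 + 50 + 30 + 53 = 308

308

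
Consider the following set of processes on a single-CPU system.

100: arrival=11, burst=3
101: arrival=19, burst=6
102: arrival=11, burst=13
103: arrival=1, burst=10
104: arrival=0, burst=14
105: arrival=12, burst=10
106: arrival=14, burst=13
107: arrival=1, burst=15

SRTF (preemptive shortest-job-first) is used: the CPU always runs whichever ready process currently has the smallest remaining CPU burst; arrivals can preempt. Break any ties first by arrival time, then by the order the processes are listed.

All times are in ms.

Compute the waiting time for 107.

68

Timeline: | 104 0-1 | 103 1-11 | 100 11-14 | 105 14-24 | 101 24-30 | 104 30-43 | 102 43-56 | 106 56-69 | 107 69-84 |
Completion: 100=14  101=30  102=56  103=11  104=43  105=24  106=69  107=84
Waiting(107) = turnaround − burst = 83 − 15 = 68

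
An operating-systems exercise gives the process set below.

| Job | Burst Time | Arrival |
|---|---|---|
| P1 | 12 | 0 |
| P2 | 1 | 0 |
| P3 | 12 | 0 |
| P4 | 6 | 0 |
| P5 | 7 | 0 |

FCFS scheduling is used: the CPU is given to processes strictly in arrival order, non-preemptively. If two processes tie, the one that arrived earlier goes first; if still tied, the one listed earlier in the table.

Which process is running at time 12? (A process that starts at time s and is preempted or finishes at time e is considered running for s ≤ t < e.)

Schedule: | P1 0-12 | P2 12-13 | P3 13-25 | P4 25-31 | P5 31-38 |
Completion: P1=12  P2=13  P3=25  P4=31  P5=38
Turnaround (C−A): P1=12  P2=13  P3=25  P4=31  P5=38

P2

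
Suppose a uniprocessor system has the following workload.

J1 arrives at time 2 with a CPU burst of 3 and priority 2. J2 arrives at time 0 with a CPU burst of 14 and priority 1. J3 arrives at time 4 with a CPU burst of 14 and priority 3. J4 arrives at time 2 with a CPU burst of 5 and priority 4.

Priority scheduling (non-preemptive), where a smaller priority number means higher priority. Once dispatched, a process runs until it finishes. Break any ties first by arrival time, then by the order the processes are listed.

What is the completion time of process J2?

Timeline: | J2 0-14 | J1 14-17 | J3 17-31 | J4 31-36 |
Completion: J1=17  J2=14  J3=31  J4=36
Turnaround (C−A): J1=15  J2=14  J3=27  J4=34

14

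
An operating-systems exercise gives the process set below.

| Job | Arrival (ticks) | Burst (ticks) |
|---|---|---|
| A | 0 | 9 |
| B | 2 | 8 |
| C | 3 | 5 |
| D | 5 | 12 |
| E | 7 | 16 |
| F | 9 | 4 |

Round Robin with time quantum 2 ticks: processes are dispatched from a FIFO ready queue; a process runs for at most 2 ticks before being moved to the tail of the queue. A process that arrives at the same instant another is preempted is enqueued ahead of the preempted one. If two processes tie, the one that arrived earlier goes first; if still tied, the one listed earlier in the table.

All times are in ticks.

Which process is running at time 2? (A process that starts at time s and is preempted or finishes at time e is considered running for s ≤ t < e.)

B

Schedule: | A 0-2 | B 2-4 | A 4-6 | C 6-8 | B 8-10 | D 10-12 | A 12-14 | E 14-16 | C 16-18 | F 18-20 | B 20-22 | D 22-24 | A 24-26 | E 26-28 | C 28-29 | F 29-31 | B 31-33 | D 33-35 | A 35-36 | E 36-38 | D 38-40 | E 40-42 | D 42-44 | E 44-46 | D 46-48 | E 48-54 |
Completion: A=36  B=33  C=29  D=48  E=54  F=31
Turnaround (C−A): A=36  B=31  C=26  D=43  E=47  F=22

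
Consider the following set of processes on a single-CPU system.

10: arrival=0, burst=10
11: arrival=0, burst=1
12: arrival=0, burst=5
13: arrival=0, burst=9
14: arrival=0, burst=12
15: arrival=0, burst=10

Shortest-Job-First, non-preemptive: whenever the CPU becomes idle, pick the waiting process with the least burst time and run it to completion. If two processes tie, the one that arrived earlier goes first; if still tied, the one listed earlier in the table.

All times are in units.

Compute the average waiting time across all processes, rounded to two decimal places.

13.67

Timeline: | 11 0-1 | 12 1-6 | 13 6-15 | 10 15-25 | 15 25-35 | 14 35-47 |
Completion: 10=25  11=1  12=6  13=15  14=47  15=35
Turnaround (C−A): 10=25  11=1  12=6  13=15  14=47  15=35
Waiting times: 10=15, 11=0, 12=1, 13=6, 14=35, 15=25
Average waiting = (15+0+1+6+35+25) / 6 = 82/6 = 13.67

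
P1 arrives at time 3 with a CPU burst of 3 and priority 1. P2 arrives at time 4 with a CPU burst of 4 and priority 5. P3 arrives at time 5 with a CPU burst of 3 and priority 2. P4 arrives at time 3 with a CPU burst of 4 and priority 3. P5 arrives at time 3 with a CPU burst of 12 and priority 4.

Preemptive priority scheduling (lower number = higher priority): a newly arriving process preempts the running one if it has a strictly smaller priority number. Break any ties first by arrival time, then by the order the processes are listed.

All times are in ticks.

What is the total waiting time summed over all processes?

38

Timeline: | idle 0-3 | P1 3-6 | P3 6-9 | P4 9-13 | P5 13-25 | P2 25-29 |
Completion: P1=6  P2=29  P3=9  P4=13  P5=25
Turnaround (C−A): P1=3  P2=25  P3=4  P4=10  P5=22
Waiting = turnaround − burst: P1=0, P2=21, P3=1, P4=6, P5=10
Total waiting = 0 + 21 + 1 + 6 + 10 = 38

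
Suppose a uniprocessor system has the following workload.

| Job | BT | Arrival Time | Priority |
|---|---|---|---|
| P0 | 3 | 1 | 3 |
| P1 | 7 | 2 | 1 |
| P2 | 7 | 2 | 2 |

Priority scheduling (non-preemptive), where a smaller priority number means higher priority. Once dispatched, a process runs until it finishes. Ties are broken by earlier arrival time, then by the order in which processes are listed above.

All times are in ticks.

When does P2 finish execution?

18

Gantt: | idle 0-1 | P0 1-4 | P1 4-11 | P2 11-18 |
Completion: P0=4  P1=11  P2=18
Turnaround (C−A): P0=3  P1=9  P2=16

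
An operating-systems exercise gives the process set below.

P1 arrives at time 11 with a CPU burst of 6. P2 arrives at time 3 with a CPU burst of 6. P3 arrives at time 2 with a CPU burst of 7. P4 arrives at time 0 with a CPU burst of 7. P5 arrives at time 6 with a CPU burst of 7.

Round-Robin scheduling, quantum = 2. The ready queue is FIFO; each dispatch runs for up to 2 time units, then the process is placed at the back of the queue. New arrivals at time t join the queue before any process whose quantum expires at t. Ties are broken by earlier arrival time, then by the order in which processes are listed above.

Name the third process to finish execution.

P3

Schedule: | P4 0-2 | P3 2-4 | P4 4-6 | P2 6-8 | P3 8-10 | P5 10-12 | P4 12-14 | P2 14-16 | P3 16-18 | P1 18-20 | P5 20-22 | P4 22-23 | P2 23-25 | P3 25-26 | P1 26-28 | P5 28-30 | P1 30-32 | P5 32-33 |
Completion: P1=32  P2=25  P3=26  P4=23  P5=33
Turnaround (C−A): P1=21  P2=22  P3=24  P4=23  P5=27
Finish order: P4 → P2 → P3 → P1 → P5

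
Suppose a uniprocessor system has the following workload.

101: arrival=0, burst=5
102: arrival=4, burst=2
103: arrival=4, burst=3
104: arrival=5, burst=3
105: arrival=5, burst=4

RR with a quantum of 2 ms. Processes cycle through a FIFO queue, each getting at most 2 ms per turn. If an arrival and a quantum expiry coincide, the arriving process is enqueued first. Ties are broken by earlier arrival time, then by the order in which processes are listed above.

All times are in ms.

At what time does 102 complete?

6

Schedule: | 101 0-4 | 102 4-6 | 103 6-8 | 101 8-9 | 104 9-11 | 105 11-13 | 103 13-14 | 104 14-15 | 105 15-17 |
Completion: 101=9  102=6  103=14  104=15  105=17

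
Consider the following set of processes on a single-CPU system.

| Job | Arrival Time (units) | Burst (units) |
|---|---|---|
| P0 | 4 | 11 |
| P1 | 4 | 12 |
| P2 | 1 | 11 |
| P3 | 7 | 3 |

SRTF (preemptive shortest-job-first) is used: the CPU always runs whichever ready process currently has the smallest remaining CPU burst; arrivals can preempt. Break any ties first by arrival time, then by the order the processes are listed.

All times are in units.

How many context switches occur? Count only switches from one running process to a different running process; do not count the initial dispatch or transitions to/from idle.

Schedule: | idle 0-1 | P2 1-7 | P3 7-10 | P2 10-15 | P0 15-26 | P1 26-38 |
Completion: P0=26  P1=38  P2=15  P3=10

4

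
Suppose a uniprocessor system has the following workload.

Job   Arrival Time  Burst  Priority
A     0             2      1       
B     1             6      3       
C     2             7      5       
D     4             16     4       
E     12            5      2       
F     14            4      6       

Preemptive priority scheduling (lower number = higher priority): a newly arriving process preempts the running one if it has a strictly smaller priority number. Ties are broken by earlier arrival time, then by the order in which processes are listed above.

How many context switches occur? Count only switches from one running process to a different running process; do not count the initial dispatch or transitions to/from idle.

Timeline: | A 0-2 | B 2-8 | D 8-12 | E 12-17 | D 17-29 | C 29-36 | F 36-40 |
Completion: A=2  B=8  C=36  D=29  E=17  F=40

6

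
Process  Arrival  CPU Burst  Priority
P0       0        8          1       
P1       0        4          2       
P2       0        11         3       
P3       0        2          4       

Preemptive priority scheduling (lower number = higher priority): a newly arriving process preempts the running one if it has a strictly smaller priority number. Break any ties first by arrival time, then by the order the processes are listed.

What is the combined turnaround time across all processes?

Gantt: | P0 0-8 | P1 8-12 | P2 12-23 | P3 23-25 |
Completion: P0=8  P1=12  P2=23  P3=25
Turnaround (C−A): P0=8  P1=12  P2=23  P3=25
Turnaround = completion − arrival: P0=8, P1=12, P2=23, P3=25
Total turnaround = 8 + 12 + 23 + 25 = 68

68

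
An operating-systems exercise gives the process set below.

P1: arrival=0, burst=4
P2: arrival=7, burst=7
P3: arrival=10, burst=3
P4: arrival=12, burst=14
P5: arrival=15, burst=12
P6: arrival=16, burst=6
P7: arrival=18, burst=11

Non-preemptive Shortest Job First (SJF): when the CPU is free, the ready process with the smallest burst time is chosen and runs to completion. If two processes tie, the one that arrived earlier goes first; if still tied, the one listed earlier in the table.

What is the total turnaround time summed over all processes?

120

Timeline: | P1 0-4 | idle 4-7 | P2 7-14 | P3 14-17 | P6 17-23 | P7 23-34 | P5 34-46 | P4 46-60 |
Completion: P1=4  P2=14  P3=17  P4=60  P5=46  P6=23  P7=34
Turnaround (C−A): P1=4  P2=7  P3=7  P4=48  P5=31  P6=7  P7=16
Turnaround = completion − arrival: P1=4, P2=7, P3=7, P4=48, P5=31, P6=7, P7=16
Total turnaround = 4 + 7 + 7 + 48 + 31 + 7 + 16 = 120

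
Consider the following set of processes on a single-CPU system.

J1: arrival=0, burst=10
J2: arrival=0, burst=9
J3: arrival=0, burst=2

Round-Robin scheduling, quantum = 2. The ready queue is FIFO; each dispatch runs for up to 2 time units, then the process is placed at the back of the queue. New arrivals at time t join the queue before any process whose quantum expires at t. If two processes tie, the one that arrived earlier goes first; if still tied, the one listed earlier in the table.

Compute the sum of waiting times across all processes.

Timeline: | J1 0-2 | J2 2-4 | J3 4-6 | J1 6-8 | J2 8-10 | J1 10-12 | J2 12-14 | J1 14-16 | J2 16-18 | J1 18-20 | J2 20-21 |
Completion: J1=20  J2=21  J3=6
Turnaround (C−A): J1=20  J2=21  J3=6
Waiting = turnaround − burst: J1=10, J2=12, J3=4
Total waiting = 10 + 12 + 4 = 26

26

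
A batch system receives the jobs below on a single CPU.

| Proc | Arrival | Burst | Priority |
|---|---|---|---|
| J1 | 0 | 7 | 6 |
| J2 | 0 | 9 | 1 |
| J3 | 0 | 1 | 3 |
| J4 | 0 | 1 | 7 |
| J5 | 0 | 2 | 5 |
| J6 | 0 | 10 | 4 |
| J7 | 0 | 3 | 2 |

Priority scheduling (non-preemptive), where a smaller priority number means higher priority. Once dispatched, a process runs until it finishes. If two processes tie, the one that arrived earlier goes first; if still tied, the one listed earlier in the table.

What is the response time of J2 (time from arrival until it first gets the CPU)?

0

Timeline: | J2 0-9 | J7 9-12 | J3 12-13 | J6 13-23 | J5 23-25 | J1 25-32 | J4 32-33 |
Completion: J1=32  J2=9  J3=13  J4=33  J5=25  J6=23  J7=12
Response(J2) = first start − arrival = 0 − 0 = 0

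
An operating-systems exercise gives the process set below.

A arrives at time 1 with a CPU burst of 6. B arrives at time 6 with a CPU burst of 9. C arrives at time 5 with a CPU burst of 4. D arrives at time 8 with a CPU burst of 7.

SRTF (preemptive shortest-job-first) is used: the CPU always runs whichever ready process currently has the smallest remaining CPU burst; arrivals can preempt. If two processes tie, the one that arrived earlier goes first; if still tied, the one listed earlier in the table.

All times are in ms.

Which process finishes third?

D

Timeline: | idle 0-1 | A 1-7 | C 7-11 | D 11-18 | B 18-27 |
Completion: A=7  B=27  C=11  D=18
Finish order: A → C → D → B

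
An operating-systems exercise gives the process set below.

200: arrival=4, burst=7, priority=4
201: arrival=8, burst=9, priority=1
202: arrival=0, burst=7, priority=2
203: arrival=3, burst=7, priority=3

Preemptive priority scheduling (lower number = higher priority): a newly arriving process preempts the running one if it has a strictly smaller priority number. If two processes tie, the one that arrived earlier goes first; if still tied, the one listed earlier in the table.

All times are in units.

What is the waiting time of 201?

Timeline: | 202 0-7 | 203 7-8 | 201 8-17 | 203 17-23 | 200 23-30 |
Completion: 200=30  201=17  202=7  203=23
Turnaround (C−A): 200=26  201=9  202=7  203=20
Waiting(201) = turnaround − burst = 9 − 9 = 0

0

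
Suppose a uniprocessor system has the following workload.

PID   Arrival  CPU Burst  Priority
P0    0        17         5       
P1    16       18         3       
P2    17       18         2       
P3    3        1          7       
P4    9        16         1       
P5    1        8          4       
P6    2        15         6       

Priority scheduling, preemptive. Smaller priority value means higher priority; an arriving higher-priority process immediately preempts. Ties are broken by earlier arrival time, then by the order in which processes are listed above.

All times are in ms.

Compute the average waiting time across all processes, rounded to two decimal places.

Timeline: | P0 0-1 | P5 1-9 | P4 9-25 | P2 25-43 | P1 43-61 | P0 61-77 | P6 77-92 | P3 92-93 |
Completion: P0=77  P1=61  P2=43  P3=93  P4=25  P5=9  P6=92
Waiting times: P0=60, P1=27, P2=8, P3=89, P4=0, P5=0, P6=75
Average waiting = (60+27+8+89+0+0+75) / 7 = 259/7 = 37.00

37.00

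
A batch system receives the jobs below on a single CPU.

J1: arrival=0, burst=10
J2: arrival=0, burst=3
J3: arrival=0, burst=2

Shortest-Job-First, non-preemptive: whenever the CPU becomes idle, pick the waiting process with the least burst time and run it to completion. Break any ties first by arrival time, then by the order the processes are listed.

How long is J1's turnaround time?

15

Schedule: | J3 0-2 | J2 2-5 | J1 5-15 |
Completion: J1=15  J2=5  J3=2
Turnaround(J1) = completion − arrival = 15 − 0 = 15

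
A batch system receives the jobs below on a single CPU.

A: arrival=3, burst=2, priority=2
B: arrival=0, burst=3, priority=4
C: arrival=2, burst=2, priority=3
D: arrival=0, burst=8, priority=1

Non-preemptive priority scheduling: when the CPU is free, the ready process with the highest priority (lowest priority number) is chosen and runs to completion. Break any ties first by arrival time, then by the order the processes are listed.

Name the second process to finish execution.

A

Gantt: | D 0-8 | A 8-10 | C 10-12 | B 12-15 |
Completion: A=10  B=15  C=12  D=8
Turnaround (C−A): A=7  B=15  C=10  D=8
Finish order: D → A → C → B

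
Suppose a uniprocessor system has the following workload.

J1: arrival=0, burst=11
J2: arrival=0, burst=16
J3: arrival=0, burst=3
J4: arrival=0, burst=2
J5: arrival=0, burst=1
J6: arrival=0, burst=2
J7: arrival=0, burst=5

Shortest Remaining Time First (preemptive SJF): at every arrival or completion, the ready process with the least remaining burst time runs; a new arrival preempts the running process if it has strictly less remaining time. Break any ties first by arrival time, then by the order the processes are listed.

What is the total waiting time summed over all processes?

Timeline: | J5 0-1 | J4 1-3 | J6 3-5 | J3 5-8 | J7 8-13 | J1 13-24 | J2 24-40 |
Completion: J1=24  J2=40  J3=8  J4=3  J5=1  J6=5  J7=13
Turnaround (C−A): J1=24  J2=40  J3=8  J4=3  J5=1  J6=5  J7=13
Waiting = turnaround − burst: J1=13, J2=24, J3=5, J4=1, J5=0, J6=3, J7=8
Total waiting = 13 + 24 + 5 + 1 + 0 + 3 + 8 = 54

54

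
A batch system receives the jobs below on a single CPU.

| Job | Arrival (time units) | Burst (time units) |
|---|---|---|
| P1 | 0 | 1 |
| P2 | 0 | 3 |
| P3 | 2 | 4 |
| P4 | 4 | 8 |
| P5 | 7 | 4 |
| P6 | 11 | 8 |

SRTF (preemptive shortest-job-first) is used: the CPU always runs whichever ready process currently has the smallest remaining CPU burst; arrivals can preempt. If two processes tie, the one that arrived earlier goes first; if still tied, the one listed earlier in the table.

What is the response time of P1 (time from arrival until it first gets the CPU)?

0

Timeline: | P1 0-1 | P2 1-4 | P3 4-8 | P5 8-12 | P4 12-20 | P6 20-28 |
Completion: P1=1  P2=4  P3=8  P4=20  P5=12  P6=28
Response(P1) = first start − arrival = 0 − 0 = 0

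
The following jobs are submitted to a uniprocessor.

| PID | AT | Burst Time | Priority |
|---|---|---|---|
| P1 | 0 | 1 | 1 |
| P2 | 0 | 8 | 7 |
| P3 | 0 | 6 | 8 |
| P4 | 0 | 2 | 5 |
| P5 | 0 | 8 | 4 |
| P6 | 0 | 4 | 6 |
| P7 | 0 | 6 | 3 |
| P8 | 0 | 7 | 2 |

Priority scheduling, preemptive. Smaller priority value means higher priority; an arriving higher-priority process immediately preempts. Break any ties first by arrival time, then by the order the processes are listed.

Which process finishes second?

P8

Gantt: | P1 0-1 | P8 1-8 | P7 8-14 | P5 14-22 | P4 22-24 | P6 24-28 | P2 28-36 | P3 36-42 |
Completion: P1=1  P2=36  P3=42  P4=24  P5=22  P6=28  P7=14  P8=8
Turnaround (C−A): P1=1  P2=36  P3=42  P4=24  P5=22  P6=28  P7=14  P8=8
Finish order: P1 → P8 → P7 → P5 → P4 → P6 → P2 → P3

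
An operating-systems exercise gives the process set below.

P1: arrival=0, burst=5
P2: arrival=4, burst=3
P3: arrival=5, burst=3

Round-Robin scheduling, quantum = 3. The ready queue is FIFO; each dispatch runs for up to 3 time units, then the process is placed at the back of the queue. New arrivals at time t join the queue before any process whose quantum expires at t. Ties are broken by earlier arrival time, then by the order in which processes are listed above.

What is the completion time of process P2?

Schedule: | P1 0-5 | P2 5-8 | P3 8-11 |
Completion: P1=5  P2=8  P3=11
Turnaround (C−A): P1=5  P2=4  P3=6

8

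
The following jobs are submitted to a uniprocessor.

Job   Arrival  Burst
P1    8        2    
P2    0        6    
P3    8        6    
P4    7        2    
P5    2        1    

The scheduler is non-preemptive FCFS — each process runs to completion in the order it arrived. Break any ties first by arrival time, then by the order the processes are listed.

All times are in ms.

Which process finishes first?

Schedule: | P2 0-6 | P5 6-7 | P4 7-9 | P1 9-11 | P3 11-17 |
Completion: P1=11  P2=6  P3=17  P4=9  P5=7
Finish order: P2 → P5 → P4 → P1 → P3

P2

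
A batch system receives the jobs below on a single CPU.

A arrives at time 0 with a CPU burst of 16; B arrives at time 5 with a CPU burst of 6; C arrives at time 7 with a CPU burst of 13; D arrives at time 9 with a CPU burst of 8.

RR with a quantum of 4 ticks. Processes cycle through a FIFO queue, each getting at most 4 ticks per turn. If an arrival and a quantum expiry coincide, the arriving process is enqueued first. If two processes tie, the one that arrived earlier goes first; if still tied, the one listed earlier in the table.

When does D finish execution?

38

Gantt: | A 0-8 | B 8-12 | C 12-16 | A 16-20 | D 20-24 | B 24-26 | C 26-30 | A 30-34 | D 34-38 | C 38-43 |
Completion: A=34  B=26  C=43  D=38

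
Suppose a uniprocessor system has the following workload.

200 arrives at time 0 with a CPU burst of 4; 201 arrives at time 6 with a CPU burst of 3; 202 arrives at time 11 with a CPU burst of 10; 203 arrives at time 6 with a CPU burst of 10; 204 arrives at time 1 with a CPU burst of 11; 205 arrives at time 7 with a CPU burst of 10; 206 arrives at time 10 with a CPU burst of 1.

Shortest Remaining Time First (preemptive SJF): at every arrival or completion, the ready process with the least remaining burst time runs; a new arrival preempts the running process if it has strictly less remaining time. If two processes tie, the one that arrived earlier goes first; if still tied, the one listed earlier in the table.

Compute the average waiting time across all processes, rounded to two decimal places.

Timeline: | 200 0-4 | 204 4-6 | 201 6-9 | 204 9-10 | 206 10-11 | 204 11-19 | 203 19-29 | 205 29-39 | 202 39-49 |
Completion: 200=4  201=9  202=49  203=29  204=19  205=39  206=11
Turnaround (C−A): 200=4  201=3  202=38  203=23  204=18  205=32  206=1
Waiting times: 200=0, 201=0, 202=28, 203=13, 204=7, 205=22, 206=0
Average waiting = (0+0+28+13+7+22+0) / 7 = 70/7 = 10.00

10.00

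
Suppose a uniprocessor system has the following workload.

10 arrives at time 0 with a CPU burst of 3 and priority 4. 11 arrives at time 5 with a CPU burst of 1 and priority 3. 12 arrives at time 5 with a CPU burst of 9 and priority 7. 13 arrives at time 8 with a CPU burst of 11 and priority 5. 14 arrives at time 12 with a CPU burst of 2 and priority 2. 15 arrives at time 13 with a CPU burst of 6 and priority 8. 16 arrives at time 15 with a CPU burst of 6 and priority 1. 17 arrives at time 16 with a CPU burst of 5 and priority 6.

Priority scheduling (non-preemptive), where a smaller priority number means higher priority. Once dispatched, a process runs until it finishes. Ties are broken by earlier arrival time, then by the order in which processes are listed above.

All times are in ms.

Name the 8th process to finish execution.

15

Schedule: | 10 0-3 | idle 3-5 | 11 5-6 | 12 6-15 | 16 15-21 | 14 21-23 | 13 23-34 | 17 34-39 | 15 39-45 |
Completion: 10=3  11=6  12=15  13=34  14=23  15=45  16=21  17=39
Finish order: 10 → 11 → 12 → 16 → 14 → 13 → 17 → 15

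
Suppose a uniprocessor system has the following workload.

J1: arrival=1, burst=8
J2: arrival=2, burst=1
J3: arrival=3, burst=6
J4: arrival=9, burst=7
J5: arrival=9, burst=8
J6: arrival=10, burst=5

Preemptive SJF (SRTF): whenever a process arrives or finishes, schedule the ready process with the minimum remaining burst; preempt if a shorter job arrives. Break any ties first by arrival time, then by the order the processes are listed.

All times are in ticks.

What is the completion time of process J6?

15

Timeline: | idle 0-1 | J1 1-2 | J2 2-3 | J3 3-9 | J1 9-10 | J6 10-15 | J1 15-21 | J4 21-28 | J5 28-36 |
Completion: J1=21  J2=3  J3=9  J4=28  J5=36  J6=15
Turnaround (C−A): J1=20  J2=1  J3=6  J4=19  J5=27  J6=5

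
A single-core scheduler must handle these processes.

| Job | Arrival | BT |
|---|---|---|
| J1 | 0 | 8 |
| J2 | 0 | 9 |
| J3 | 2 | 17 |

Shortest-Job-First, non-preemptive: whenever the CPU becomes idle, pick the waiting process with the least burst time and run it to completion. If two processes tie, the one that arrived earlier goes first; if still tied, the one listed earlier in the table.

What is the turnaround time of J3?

Schedule: | J1 0-8 | J2 8-17 | J3 17-34 |
Completion: J1=8  J2=17  J3=34
Turnaround (C−A): J1=8  J2=17  J3=32
Turnaround(J3) = completion − arrival = 34 − 2 = 32

32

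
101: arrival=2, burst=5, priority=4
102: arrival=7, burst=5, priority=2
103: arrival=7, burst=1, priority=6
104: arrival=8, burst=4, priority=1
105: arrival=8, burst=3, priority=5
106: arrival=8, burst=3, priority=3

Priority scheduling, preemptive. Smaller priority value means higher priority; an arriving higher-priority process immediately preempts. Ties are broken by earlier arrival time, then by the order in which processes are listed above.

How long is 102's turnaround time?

9

Gantt: | idle 0-2 | 101 2-7 | 102 7-8 | 104 8-12 | 102 12-16 | 106 16-19 | 105 19-22 | 103 22-23 |
Completion: 101=7  102=16  103=23  104=12  105=22  106=19
Turnaround (C−A): 101=5  102=9  103=16  104=4  105=14  106=11
Turnaround(102) = completion − arrival = 16 − 7 = 9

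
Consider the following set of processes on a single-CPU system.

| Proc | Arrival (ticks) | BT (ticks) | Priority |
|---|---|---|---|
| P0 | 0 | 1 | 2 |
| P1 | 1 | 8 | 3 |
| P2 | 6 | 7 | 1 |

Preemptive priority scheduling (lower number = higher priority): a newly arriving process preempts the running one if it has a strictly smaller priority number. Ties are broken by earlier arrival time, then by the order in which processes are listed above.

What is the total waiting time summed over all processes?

Timeline: | P0 0-1 | P1 1-6 | P2 6-13 | P1 13-16 |
Completion: P0=1  P1=16  P2=13
Waiting = turnaround − burst: P0=0, P1=7, P2=0
Total waiting = 0 + 7 + 0 = 7

7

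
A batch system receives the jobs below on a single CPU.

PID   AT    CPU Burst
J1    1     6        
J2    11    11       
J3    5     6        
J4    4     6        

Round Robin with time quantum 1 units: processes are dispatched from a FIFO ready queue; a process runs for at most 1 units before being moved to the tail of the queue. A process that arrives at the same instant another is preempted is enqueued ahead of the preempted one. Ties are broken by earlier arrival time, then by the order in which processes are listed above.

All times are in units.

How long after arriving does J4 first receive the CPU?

0

Gantt: | idle 0-1 | J1 1-4 | J4 4-5 | J1 5-6 | J3 6-7 | J4 7-8 | J1 8-9 | J3 9-10 | J4 10-11 | J1 11-12 | J3 12-13 | J2 13-14 | J4 14-15 | J3 15-16 | J2 16-17 | J4 17-18 | J3 18-19 | J2 19-20 | J4 20-21 | J3 21-22 | J2 22-30 |
Completion: J1=12  J2=30  J3=22  J4=21
Response(J4) = first start − arrival = 4 − 4 = 0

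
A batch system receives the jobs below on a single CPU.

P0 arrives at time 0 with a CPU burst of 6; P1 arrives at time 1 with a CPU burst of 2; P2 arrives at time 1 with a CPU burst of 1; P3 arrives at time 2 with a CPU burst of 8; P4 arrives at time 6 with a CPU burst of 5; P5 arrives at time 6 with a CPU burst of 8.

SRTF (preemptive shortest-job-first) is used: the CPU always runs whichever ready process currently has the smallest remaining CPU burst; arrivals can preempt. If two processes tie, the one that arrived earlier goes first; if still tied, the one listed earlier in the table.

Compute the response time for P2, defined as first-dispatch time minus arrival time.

Timeline: | P0 0-1 | P2 1-2 | P1 2-4 | P0 4-9 | P4 9-14 | P3 14-22 | P5 22-30 |
Completion: P0=9  P1=4  P2=2  P3=22  P4=14  P5=30
Turnaround (C−A): P0=9  P1=3  P2=1  P3=20  P4=8  P5=24
Response(P2) = first start − arrival = 1 − 1 = 0

0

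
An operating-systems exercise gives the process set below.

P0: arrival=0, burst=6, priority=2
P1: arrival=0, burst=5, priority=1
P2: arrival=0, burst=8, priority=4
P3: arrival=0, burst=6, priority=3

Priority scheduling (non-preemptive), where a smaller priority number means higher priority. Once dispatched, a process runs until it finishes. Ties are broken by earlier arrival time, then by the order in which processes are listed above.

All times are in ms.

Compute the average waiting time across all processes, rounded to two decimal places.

Timeline: | P1 0-5 | P0 5-11 | P3 11-17 | P2 17-25 |
Completion: P0=11  P1=5  P2=25  P3=17
Waiting times: P0=5, P1=0, P2=17, P3=11
Average waiting = (5+0+17+11) / 4 = 33/4 = 8.25

8.25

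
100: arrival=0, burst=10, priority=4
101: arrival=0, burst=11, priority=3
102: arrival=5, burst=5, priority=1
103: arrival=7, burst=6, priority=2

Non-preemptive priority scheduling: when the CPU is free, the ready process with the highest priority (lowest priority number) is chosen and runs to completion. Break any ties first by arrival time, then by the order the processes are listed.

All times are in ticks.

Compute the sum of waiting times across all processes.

Timeline: | 101 0-11 | 102 11-16 | 103 16-22 | 100 22-32 |
Completion: 100=32  101=11  102=16  103=22
Waiting = turnaround − burst: 100=22, 101=0, 102=6, 103=9
Total waiting = 22 + 0 + 6 + 9 = 37

37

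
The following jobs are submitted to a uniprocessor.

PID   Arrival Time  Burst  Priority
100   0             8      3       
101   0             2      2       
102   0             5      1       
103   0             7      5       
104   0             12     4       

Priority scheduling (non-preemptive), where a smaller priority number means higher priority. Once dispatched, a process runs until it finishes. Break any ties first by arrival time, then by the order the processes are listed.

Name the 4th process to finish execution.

Schedule: | 102 0-5 | 101 5-7 | 100 7-15 | 104 15-27 | 103 27-34 |
Completion: 100=15  101=7  102=5  103=34  104=27
Turnaround (C−A): 100=15  101=7  102=5  103=34  104=27
Finish order: 102 → 101 → 100 → 104 → 103

104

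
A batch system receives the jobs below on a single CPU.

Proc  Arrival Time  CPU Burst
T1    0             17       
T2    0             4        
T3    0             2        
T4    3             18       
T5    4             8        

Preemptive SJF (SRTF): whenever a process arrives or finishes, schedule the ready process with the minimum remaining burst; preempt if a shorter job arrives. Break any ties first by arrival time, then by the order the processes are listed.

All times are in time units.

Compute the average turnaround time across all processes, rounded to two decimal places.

19.00

Gantt: | T3 0-2 | T2 2-6 | T5 6-14 | T1 14-31 | T4 31-49 |
Completion: T1=31  T2=6  T3=2  T4=49  T5=14
Turnaround times: T1=31, T2=6, T3=2, T4=46, T5=10
Average turnaround = (31+6+2+46+10) / 5 = 95/5 = 19.00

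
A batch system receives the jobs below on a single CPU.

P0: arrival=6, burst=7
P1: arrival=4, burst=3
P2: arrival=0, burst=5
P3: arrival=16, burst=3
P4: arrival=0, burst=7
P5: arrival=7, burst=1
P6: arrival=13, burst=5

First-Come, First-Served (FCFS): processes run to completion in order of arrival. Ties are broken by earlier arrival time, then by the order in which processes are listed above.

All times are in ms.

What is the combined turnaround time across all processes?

90

Timeline: | P2 0-5 | P4 5-12 | P1 12-15 | P0 15-22 | P5 22-23 | P6 23-28 | P3 28-31 |
Completion: P0=22  P1=15  P2=5  P3=31  P4=12  P5=23  P6=28
Turnaround (C−A): P0=16  P1=11  P2=5  P3=15  P4=12  P5=16  P6=15
Turnaround = completion − arrival: P0=16, P1=11, P2=5, P3=15, P4=12, P5=16, P6=15
Total turnaround = 16 + 11 + 5 + 15 + 12 + 16 + 15 = 90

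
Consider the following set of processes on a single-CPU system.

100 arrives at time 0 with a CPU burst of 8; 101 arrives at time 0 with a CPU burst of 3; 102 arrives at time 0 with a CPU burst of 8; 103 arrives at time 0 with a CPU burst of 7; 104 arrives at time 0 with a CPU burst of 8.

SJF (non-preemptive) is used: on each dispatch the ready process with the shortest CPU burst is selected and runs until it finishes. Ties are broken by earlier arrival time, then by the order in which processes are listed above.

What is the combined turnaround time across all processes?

Timeline: | 101 0-3 | 103 3-10 | 100 10-18 | 102 18-26 | 104 26-34 |
Completion: 100=18  101=3  102=26  103=10  104=34
Turnaround (C−A): 100=18  101=3  102=26  103=10  104=34
Turnaround = completion − arrival: 100=18, 101=3, 102=26, 103=10, 104=34
Total turnaround = 18 + 3 + 26 + 10 + 34 = 91

91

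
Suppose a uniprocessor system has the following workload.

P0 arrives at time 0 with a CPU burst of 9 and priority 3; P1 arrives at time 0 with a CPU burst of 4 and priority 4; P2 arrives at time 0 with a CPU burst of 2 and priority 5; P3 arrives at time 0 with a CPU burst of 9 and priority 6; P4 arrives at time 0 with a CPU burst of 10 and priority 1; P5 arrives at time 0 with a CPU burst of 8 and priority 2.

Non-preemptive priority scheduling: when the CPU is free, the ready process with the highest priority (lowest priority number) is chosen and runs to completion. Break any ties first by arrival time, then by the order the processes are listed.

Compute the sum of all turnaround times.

Schedule: | P4 0-10 | P5 10-18 | P0 18-27 | P1 27-31 | P2 31-33 | P3 33-42 |
Completion: P0=27  P1=31  P2=33  P3=42  P4=10  P5=18
Turnaround (C−A): P0=27  P1=31  P2=33  P3=42  P4=10  P5=18
Turnaround = completion − arrival: P0=27, P1=31, P2=33, P3=42, P4=10, P5=18
Total turnaround = 27 + 31 + 33 + 42 + 10 + 18 = 161

161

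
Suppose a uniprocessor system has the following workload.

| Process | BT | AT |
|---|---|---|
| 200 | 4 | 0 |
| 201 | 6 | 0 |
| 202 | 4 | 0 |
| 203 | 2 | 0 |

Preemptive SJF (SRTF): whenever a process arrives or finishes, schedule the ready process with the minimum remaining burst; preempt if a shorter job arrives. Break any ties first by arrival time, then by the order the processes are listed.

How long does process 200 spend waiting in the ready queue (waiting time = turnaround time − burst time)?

2

Timeline: | 203 0-2 | 200 2-6 | 202 6-10 | 201 10-16 |
Completion: 200=6  201=16  202=10  203=2
Turnaround (C−A): 200=6  201=16  202=10  203=2
Waiting(200) = turnaround − burst = 6 − 4 = 2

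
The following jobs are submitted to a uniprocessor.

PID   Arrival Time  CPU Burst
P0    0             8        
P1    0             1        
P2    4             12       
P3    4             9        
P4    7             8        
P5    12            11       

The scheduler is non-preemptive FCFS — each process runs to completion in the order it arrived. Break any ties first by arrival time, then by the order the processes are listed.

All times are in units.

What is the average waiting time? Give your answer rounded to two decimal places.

13.17

Schedule: | P0 0-8 | P1 8-9 | P2 9-21 | P3 21-30 | P4 30-38 | P5 38-49 |
Completion: P0=8  P1=9  P2=21  P3=30  P4=38  P5=49
Turnaround (C−A): P0=8  P1=9  P2=17  P3=26  P4=31  P5=37
Waiting times: P0=0, P1=8, P2=5, P3=17, P4=23, P5=26
Average waiting = (0+8+5+17+23+26) / 6 = 79/6 = 13.17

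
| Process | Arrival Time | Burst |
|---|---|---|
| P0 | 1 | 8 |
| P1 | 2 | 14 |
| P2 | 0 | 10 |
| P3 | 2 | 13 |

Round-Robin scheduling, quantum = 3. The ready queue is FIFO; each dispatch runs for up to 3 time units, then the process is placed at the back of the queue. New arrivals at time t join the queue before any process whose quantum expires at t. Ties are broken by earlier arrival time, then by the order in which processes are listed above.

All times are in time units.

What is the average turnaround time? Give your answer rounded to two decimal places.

37.25

Gantt: | P2 0-3 | P0 3-6 | P1 6-9 | P3 9-12 | P2 12-15 | P0 15-18 | P1 18-21 | P3 21-24 | P2 24-27 | P0 27-29 | P1 29-32 | P3 32-35 | P2 35-36 | P1 36-39 | P3 39-42 | P1 42-44 | P3 44-45 |
Completion: P0=29  P1=44  P2=36  P3=45
Turnaround (C−A): P0=28  P1=42  P2=36  P3=43
Turnaround times: P0=28, P1=42, P2=36, P3=43
Average turnaround = (28+42+36+43) / 4 = 149/4 = 37.25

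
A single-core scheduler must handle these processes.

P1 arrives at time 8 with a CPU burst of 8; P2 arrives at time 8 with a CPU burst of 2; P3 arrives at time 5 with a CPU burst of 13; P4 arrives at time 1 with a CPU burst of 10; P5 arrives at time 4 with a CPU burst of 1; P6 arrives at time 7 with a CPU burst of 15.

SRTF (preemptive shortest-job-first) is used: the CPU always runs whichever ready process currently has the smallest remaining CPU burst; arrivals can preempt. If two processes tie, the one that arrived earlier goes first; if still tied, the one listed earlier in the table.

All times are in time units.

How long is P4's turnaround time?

Schedule: | idle 0-1 | P4 1-4 | P5 4-5 | P4 5-8 | P2 8-10 | P4 10-14 | P1 14-22 | P3 22-35 | P6 35-50 |
Completion: P1=22  P2=10  P3=35  P4=14  P5=5  P6=50
Turnaround (C−A): P1=14  P2=2  P3=30  P4=13  P5=1  P6=43
Turnaround(P4) = completion − arrival = 14 − 1 = 13

13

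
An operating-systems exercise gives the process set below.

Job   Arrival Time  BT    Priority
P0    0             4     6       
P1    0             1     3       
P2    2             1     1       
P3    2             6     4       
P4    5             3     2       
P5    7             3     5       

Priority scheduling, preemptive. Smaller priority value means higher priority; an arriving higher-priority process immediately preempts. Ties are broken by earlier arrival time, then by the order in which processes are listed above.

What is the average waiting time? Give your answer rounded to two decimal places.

Gantt: | P1 0-1 | P0 1-2 | P2 2-3 | P3 3-5 | P4 5-8 | P3 8-12 | P5 12-15 | P0 15-18 |
Completion: P0=18  P1=1  P2=3  P3=12  P4=8  P5=15
Turnaround (C−A): P0=18  P1=1  P2=1  P3=10  P4=3  P5=8
Waiting times: P0=14, P1=0, P2=0, P3=4, P4=0, P5=5
Average waiting = (14+0+0+4+0+5) / 6 = 23/6 = 3.83

3.83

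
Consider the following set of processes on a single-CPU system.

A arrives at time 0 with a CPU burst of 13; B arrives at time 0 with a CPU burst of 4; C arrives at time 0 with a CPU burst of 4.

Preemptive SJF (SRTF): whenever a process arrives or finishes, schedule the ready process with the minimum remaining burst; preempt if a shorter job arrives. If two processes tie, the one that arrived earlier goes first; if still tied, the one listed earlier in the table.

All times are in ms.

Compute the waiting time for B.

Gantt: | B 0-4 | C 4-8 | A 8-21 |
Completion: A=21  B=4  C=8
Waiting(B) = turnaround − burst = 4 − 4 = 0

0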